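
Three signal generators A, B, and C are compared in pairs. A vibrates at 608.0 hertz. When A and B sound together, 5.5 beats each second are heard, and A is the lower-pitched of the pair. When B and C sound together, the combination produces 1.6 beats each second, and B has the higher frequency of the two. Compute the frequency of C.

B is above A, so f_B = 608.0 + 5.5 = 613.5 Hz.
C is below B, so f_C = 613.5 − 1.6 = 611.9 Hz.

611.9 Hz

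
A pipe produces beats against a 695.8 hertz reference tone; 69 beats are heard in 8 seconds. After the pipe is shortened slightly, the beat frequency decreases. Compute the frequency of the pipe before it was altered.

Beat frequency = 69/8 = 8.625 Hz.
|f − 695.8| = 8.625, so the pipe was at either 687.175 Hz or 704.425 Hz.
A shorter pipe has a higher fundamental; the adjustment raises the pipe's frequency.
The beat rate fell, so the adjustment moved the pipe toward 695.8 Hz — it must have started below the reference.

687.175 Hz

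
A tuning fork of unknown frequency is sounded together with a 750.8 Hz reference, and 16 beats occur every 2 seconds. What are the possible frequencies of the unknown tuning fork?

Beat frequency = 16/2 = 8 Hz.
|f − 750.8| = 8, so f = 750.8 ± 8.

742.8 Hz or 758.8 Hz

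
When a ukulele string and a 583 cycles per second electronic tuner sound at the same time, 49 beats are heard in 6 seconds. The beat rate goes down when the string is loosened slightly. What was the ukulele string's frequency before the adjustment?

Beat frequency = 49/6 = 8.1667 Hz.
|f − 583| = 8.1667, so the ukulele string was at either 574.8333 Hz or 591.1667 Hz.
Reducing tension lowers a string's frequency; the adjustment lowers the ukulele string's frequency.
The beat rate fell, so the adjustment moved the ukulele string toward 583 Hz — it must have started above the reference.

591.1667 Hz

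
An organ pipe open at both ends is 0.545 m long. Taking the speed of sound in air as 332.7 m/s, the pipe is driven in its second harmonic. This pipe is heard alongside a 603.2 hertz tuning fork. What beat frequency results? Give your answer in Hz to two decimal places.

Open pipe: f_n = n·v/(2L) = 2·332.7/(2·0.545) = 610.4587 Hz.
f_beat = |610.4587 − 603.2| = 7.26 Hz.

7.26 Hz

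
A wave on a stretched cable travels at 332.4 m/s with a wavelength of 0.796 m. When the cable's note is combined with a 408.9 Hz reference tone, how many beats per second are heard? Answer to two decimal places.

Source frequency f = v/λ = 332.4/0.796 = 417.5879 Hz.
f_beat = |417.5879 − 408.9| = 8.69 Hz.

8.69 Hz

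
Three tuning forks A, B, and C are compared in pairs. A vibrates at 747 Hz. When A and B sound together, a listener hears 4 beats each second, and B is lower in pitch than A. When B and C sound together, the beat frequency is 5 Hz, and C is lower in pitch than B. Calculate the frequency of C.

738 Hz

B is below A, so f_B = 747 − 4 = 743 Hz.
C is below B, so f_C = 743 − 5 = 738 Hz.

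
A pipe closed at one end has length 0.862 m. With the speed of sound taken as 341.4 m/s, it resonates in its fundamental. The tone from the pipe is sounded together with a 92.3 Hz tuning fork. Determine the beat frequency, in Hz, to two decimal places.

Closed pipe (odd harmonics): f_n = n·v/(4L) = 1·341.4/(4·0.862) = 99.0139 Hz.
f_beat = |99.0139 − 92.3| = 6.71 Hz.

6.71 Hz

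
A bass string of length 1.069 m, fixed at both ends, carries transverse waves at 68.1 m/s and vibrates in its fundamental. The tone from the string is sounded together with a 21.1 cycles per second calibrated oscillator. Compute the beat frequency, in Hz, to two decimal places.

10.75 Hz

For a string fixed at both ends, f_n = n·v/(2L) = 1·68.1/(2·1.069) = 31.8522 Hz.
f_beat = |31.8522 − 21.1| = 10.75 Hz.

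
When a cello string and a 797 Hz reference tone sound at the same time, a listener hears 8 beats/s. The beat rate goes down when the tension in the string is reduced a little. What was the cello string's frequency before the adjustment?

805 Hz

|f − 797| = 8, so the cello string was at either 789 Hz or 805 Hz.
Lower tension means lower frequency; the adjustment lowers the cello string's frequency.
The beat rate fell, so the adjustment moved the cello string toward 797 Hz — it must have started above the reference.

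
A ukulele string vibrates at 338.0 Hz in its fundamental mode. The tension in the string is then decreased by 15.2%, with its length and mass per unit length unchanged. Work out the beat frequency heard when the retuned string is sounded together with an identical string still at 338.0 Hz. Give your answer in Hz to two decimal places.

For a string, f ∝ √T, so the new frequency is 338.0·√0.848 = 311.2538 Hz.
f_beat = |311.2538 − 338.0| = 26.75 Hz.

26.75 Hz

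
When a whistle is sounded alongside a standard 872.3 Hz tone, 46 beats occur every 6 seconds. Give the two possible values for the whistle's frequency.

864.6333 Hz or 879.9667 Hz

Beat frequency = 46/6 = 7.6667 Hz.
|f − 872.3| = 7.6667, so f = 872.3 ± 7.6667.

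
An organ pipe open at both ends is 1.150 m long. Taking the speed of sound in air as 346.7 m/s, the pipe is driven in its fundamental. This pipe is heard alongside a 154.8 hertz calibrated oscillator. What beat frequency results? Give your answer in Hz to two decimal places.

Open pipe: f_n = n·v/(2L) = 1·346.7/(2·1.150) = 150.7391 Hz.
f_beat = |150.7391 − 154.8| = 4.06 Hz.

4.06 Hz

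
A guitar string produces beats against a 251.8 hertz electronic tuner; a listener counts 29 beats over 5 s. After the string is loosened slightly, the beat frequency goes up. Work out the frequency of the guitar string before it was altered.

Beat frequency = 29/5 = 5.8 Hz.
|f − 251.8| = 5.8, so the guitar string was at either 246 Hz or 257.6 Hz.
Reducing tension lowers a string's frequency; the adjustment lowers the guitar string's frequency.
The beat rate rose, so the adjustment moved the guitar string further from 251.8 Hz — it was already below the reference.

246 Hz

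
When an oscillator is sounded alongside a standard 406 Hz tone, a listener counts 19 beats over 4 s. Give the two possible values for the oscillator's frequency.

401.25 Hz or 410.75 Hz

Beat frequency = 19/4 = 4.75 Hz.
|f − 406| = 4.75, so f = 406 ± 4.75.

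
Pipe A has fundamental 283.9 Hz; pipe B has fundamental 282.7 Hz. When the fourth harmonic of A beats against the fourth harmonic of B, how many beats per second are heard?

4.8 Hz

Fourth harmonic of the first: 4·283.9 = 1135.6 Hz.
Fourth harmonic of the second: 4·282.7 = 1130.8 Hz.
f_beat = |1135.6 − 1130.8| = 4.8 Hz.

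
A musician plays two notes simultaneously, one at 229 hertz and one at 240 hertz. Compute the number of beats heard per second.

f_beat = |f₁ − f₂|.
|229 − 240| = 11 Hz.

11 Hz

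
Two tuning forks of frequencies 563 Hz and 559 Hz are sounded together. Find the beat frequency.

Beats arise from superposition of two nearby frequencies; the beat rate is |f₁ − f₂|.
|563 − 559| = 4 Hz.

4 Hz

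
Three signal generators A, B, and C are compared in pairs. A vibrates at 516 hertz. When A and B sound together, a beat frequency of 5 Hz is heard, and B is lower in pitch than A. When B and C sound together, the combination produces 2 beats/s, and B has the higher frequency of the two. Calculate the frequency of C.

B is below A, so f_B = 516 − 5 = 511 Hz.
C is below B, so f_C = 511 − 2 = 509 Hz.

509 Hz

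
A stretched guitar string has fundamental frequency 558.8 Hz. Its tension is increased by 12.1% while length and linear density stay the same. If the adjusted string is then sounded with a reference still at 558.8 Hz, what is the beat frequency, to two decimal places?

For a string, f ∝ √T, so the new frequency is 558.8·√1.121 = 591.6423 Hz.
f_beat = |591.6423 − 558.8| = 32.84 Hz.

32.84 Hz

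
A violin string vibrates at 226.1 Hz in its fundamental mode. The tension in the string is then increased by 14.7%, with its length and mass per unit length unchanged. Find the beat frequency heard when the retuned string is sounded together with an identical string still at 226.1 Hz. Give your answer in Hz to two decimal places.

For a string, f ∝ √T, so the new frequency is 226.1·√1.147 = 242.1488 Hz.
f_beat = |242.1488 − 226.1| = 16.05 Hz.

16.05 Hz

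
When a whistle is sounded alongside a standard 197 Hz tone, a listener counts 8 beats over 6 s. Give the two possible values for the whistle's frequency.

195.6667 Hz or 198.3333 Hz

Beat frequency = 8/6 = 1.3333 Hz.
|f − 197| = 1.3333, so f = 197 ± 1.3333.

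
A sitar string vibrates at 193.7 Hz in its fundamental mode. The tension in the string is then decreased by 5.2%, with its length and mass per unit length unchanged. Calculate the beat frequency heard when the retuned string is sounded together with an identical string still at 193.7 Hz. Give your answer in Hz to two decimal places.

5.10 Hz

For a string, f ∝ √T, so the new frequency is 193.7·√0.948 = 188.5966 Hz.
f_beat = |188.5966 − 193.7| = 5.10 Hz.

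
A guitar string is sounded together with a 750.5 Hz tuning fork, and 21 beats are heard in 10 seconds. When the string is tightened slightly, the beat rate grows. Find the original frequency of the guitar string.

Beat frequency = 21/10 = 2.1 Hz.
|f − 750.5| = 2.1, so the guitar string was at either 748.4 Hz or 752.6 Hz.
Increasing tension raises a string's frequency; the adjustment raises the guitar string's frequency.
The beat rate rose, so the adjustment moved the guitar string further from 750.5 Hz — it was already above the reference.

752.6 Hz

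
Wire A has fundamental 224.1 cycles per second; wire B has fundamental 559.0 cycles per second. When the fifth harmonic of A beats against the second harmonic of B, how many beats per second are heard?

Fifth harmonic of the first: 5·224.1 = 1120.5 Hz.
Second harmonic of the second: 2·559.0 = 1118.0 Hz.
f_beat = |1120.5 − 1118.0| = 2.5 Hz.

2.5 Hz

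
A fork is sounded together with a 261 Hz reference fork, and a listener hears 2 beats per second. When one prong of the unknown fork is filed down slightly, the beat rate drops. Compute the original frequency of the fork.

|f − 261| = 2, so the fork was at either 259 Hz or 263 Hz.
Filing a prong removes mass and raises the fork's frequency; the adjustment raises the fork's frequency.
The beat rate fell, so the adjustment moved the fork toward 261 Hz — it must have started below the reference.

259 Hz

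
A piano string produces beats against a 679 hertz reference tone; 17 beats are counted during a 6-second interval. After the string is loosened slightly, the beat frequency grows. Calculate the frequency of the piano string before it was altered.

Beat frequency = 17/6 = 2.8333 Hz.
|f − 679| = 2.8333, so the piano string was at either 676.1667 Hz or 681.8333 Hz.
Reducing tension lowers a string's frequency; the adjustment lowers the piano string's frequency.
The beat rate rose, so the adjustment moved the piano string further from 679 Hz — it was already below the reference.

676.1667 Hz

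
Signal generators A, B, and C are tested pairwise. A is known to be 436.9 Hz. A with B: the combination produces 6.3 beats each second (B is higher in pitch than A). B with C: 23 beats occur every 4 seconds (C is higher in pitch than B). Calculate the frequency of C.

B is above A, so f_B = 436.9 + 6.3 = 443.2 Hz.
B–C: Beat frequency = 23/4 = 5.75 Hz.
C is above B, so f_C = 443.2 + 5.75 = 448.95 Hz.

448.95 Hz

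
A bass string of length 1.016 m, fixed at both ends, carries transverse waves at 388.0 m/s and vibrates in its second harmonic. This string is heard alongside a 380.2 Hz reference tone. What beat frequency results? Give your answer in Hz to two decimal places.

1.69 Hz

For a string fixed at both ends, f_n = n·v/(2L) = 2·388.0/(2·1.016) = 381.8898 Hz.
f_beat = |381.8898 − 380.2| = 1.69 Hz.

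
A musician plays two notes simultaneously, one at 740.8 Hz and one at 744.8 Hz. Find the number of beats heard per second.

4 Hz

f_beat = |f₁ − f₂|.
|740.8 − 744.8| = 4 Hz.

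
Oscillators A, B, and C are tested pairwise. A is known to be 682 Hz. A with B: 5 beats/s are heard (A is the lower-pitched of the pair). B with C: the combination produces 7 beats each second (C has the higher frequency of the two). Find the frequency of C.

694 Hz

B is above A, so f_B = 682 + 5 = 687 Hz.
C is above B, so f_C = 687 + 7 = 694 Hz.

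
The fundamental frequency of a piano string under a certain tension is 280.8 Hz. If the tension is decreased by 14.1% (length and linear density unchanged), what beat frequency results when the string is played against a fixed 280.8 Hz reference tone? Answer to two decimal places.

For a string, f ∝ √T, so the new frequency is 280.8·√0.859 = 260.2518 Hz.
f_beat = |260.2518 − 280.8| = 20.55 Hz.

20.55 Hz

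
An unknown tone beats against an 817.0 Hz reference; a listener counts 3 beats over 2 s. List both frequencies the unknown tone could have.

815.5 Hz or 818.5 Hz

Beat frequency = 3/2 = 1.5 Hz.
|f − 817.0| = 1.5, so f = 817.0 ± 1.5.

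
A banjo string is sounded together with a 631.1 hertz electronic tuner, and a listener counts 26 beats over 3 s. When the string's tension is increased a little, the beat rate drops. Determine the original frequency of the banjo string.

622.4333 Hz

Beat frequency = 26/3 = 8.6667 Hz.
|f − 631.1| = 8.6667, so the banjo string was at either 622.4333 Hz or 639.7667 Hz.
Higher tension means higher frequency; the adjustment raises the banjo string's frequency.
The beat rate fell, so the adjustment moved the banjo string toward 631.1 Hz — it must have started below the reference.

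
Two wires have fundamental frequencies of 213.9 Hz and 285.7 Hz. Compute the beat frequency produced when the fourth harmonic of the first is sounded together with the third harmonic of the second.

1.5 Hz

Fourth harmonic of the first: 4·213.9 = 855.6 Hz.
Third harmonic of the second: 3·285.7 = 857.1 Hz.
f_beat = |855.6 − 857.1| = 1.5 Hz.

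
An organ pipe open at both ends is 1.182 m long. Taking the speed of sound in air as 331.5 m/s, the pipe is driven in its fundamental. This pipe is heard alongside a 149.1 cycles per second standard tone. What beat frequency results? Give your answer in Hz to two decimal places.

Open pipe: f_n = n·v/(2L) = 1·331.5/(2·1.182) = 140.2284 Hz.
f_beat = |140.2284 − 149.1| = 8.87 Hz.

8.87 Hz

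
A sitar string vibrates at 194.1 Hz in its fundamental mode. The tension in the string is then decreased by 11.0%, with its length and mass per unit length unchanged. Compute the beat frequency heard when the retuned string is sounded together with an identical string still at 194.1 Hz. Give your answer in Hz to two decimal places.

10.99 Hz

For a string, f ∝ √T, so the new frequency is 194.1·√0.890 = 183.1136 Hz.
f_beat = |183.1136 − 194.1| = 10.99 Hz.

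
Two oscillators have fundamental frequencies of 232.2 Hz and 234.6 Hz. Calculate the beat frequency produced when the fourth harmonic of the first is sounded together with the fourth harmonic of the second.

9.6 Hz

Fourth harmonic of the first: 4·232.2 = 928.8 Hz.
Fourth harmonic of the second: 4·234.6 = 938.4 Hz.
f_beat = |928.8 − 938.4| = 9.6 Hz.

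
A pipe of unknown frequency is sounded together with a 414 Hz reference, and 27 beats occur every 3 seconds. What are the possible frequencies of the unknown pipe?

405 Hz or 423 Hz

Beat frequency = 27/3 = 9 Hz.
|f − 414| = 9, so f = 414 ± 9.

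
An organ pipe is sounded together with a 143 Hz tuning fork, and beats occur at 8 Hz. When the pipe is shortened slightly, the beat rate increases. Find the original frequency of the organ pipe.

151 Hz

|f − 143| = 8, so the organ pipe was at either 135 Hz or 151 Hz.
A shorter pipe has a higher fundamental; the adjustment raises the organ pipe's frequency.
The beat rate rose, so the adjustment moved the organ pipe further from 143 Hz — it was already above the reference.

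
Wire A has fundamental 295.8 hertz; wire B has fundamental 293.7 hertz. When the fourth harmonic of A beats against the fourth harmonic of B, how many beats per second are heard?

Fourth harmonic of the first: 4·295.8 = 1183.2 Hz.
Fourth harmonic of the second: 4·293.7 = 1174.8 Hz.
f_beat = |1183.2 − 1174.8| = 8.4 Hz.

8.4 Hz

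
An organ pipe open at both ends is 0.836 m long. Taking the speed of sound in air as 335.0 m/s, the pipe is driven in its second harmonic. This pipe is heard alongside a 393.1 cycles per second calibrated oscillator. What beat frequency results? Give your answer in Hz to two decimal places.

7.62 Hz

Open pipe: f_n = n·v/(2L) = 2·335.0/(2·0.836) = 400.7177 Hz.
f_beat = |400.7177 − 393.1| = 7.62 Hz.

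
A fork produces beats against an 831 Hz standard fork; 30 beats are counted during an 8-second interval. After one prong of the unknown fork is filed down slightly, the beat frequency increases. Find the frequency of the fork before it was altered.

Beat frequency = 30/8 = 3.75 Hz.
|f − 831| = 3.75, so the fork was at either 827.25 Hz or 834.75 Hz.
Filing a prong removes mass and raises the fork's frequency; the adjustment raises the fork's frequency.
The beat rate rose, so the adjustment moved the fork further from 831 Hz — it was already above the reference.

834.75 Hz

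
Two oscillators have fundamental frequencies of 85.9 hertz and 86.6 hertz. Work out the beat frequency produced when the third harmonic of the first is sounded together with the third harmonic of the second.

2.1 Hz

Third harmonic of the first: 3·85.9 = 257.7 Hz.
Third harmonic of the second: 3·86.6 = 259.8 Hz.
f_beat = |257.7 − 259.8| = 2.1 Hz.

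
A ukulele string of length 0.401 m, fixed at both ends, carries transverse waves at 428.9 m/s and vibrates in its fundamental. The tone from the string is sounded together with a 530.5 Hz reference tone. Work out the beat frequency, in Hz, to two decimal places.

For a string fixed at both ends, f_n = n·v/(2L) = 1·428.9/(2·0.401) = 534.7880 Hz.
f_beat = |534.7880 − 530.5| = 4.29 Hz.

4.29 Hz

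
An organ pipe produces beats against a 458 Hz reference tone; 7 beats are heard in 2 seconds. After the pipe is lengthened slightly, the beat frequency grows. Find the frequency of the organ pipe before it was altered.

Beat frequency = 7/2 = 3.5 Hz.
|f − 458| = 3.5, so the organ pipe was at either 454.5 Hz or 461.5 Hz.
A longer pipe has a lower fundamental; the adjustment lowers the organ pipe's frequency.
The beat rate rose, so the adjustment moved the organ pipe further from 458 Hz — it was already below the reference.

454.5 Hz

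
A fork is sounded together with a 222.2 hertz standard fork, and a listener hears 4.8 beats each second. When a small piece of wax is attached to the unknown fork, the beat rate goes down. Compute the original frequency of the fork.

227 Hz

|f − 222.2| = 4.8, so the fork was at either 217.4 Hz or 227 Hz.
Loading a fork with wax lowers its frequency; the adjustment lowers the fork's frequency.
The beat rate fell, so the adjustment moved the fork toward 222.2 Hz — it must have started above the reference.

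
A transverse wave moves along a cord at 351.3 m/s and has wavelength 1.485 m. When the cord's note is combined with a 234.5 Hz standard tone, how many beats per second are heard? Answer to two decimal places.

2.07 Hz

Source frequency f = v/λ = 351.3/1.485 = 236.5657 Hz.
f_beat = |236.5657 − 234.5| = 2.07 Hz.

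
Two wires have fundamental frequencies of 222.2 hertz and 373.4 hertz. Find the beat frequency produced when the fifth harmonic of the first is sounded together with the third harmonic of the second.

Fifth harmonic of the first: 5·222.2 = 1111.0 Hz.
Third harmonic of the second: 3·373.4 = 1120.2 Hz.
f_beat = |1111.0 − 1120.2| = 9.2 Hz.

9.2 Hz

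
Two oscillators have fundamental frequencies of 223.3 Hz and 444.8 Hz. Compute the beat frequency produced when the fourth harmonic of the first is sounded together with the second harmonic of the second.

3.6 Hz

Fourth harmonic of the first: 4·223.3 = 893.2 Hz.
Second harmonic of the second: 2·444.8 = 889.6 Hz.
f_beat = |893.2 − 889.6| = 3.6 Hz.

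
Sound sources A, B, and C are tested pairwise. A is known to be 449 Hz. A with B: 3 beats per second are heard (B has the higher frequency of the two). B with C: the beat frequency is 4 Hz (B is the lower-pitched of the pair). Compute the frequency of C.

456 Hz

B is above A, so f_B = 449 + 3 = 452 Hz.
C is above B, so f_C = 452 + 4 = 456 Hz.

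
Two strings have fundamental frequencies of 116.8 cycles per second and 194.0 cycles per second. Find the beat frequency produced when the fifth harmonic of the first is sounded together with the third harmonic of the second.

Fifth harmonic of the first: 5·116.8 = 584.0 Hz.
Third harmonic of the second: 3·194.0 = 582.0 Hz.
f_beat = |584.0 − 582.0| = 2.0 Hz.

2.0 Hz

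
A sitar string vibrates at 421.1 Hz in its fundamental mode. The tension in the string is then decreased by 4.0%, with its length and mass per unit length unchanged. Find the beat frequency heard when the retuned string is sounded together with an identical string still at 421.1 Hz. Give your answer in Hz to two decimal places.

For a string, f ∝ √T, so the new frequency is 421.1·√0.960 = 412.5921 Hz.
f_beat = |412.5921 − 421.1| = 8.51 Hz.

8.51 Hz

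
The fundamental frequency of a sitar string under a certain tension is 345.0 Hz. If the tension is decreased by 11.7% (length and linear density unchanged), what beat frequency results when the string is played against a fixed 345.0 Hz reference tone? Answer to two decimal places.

20.81 Hz

For a string, f ∝ √T, so the new frequency is 345.0·√0.883 = 324.1899 Hz.
f_beat = |324.1899 − 345.0| = 20.81 Hz.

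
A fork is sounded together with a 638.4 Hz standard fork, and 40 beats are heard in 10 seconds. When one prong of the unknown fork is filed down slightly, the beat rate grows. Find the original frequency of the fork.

642.4 Hz

Beat frequency = 40/10 = 4 Hz.
|f − 638.4| = 4, so the fork was at either 634.4 Hz or 642.4 Hz.
Filing a prong removes mass and raises the fork's frequency; the adjustment raises the fork's frequency.
The beat rate rose, so the adjustment moved the fork further from 638.4 Hz — it was already above the reference.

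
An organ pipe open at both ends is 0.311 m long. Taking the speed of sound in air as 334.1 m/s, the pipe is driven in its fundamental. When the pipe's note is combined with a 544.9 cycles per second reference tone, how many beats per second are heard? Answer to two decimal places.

7.76 Hz

Open pipe: f_n = n·v/(2L) = 1·334.1/(2·0.311) = 537.1383 Hz.
f_beat = |537.1383 − 544.9| = 7.76 Hz.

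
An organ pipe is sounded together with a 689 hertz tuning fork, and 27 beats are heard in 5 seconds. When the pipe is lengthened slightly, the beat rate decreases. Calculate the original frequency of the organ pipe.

Beat frequency = 27/5 = 5.4 Hz.
|f − 689| = 5.4, so the organ pipe was at either 683.6 Hz or 694.4 Hz.
A longer pipe has a lower fundamental; the adjustment lowers the organ pipe's frequency.
The beat rate fell, so the adjustment moved the organ pipe toward 689 Hz — it must have started above the reference.

694.4 Hz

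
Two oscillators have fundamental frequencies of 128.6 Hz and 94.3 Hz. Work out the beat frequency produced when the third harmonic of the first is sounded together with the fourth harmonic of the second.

Third harmonic of the first: 3·128.6 = 385.8 Hz.
Fourth harmonic of the second: 4·94.3 = 377.2 Hz.
f_beat = |385.8 − 377.2| = 8.6 Hz.

8.6 Hz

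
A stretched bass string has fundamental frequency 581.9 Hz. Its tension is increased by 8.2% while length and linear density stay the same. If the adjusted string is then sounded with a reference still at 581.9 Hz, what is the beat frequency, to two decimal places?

For a string, f ∝ √T, so the new frequency is 581.9·√1.082 = 605.2879 Hz.
f_beat = |605.2879 − 581.9| = 23.39 Hz.

23.39 Hz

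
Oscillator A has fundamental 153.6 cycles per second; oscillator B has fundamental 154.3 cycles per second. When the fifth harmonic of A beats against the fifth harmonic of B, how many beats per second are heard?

Fifth harmonic of the first: 5·153.6 = 768.0 Hz.
Fifth harmonic of the second: 5·154.3 = 771.5 Hz.
f_beat = |768.0 − 771.5| = 3.5 Hz.

3.5 Hz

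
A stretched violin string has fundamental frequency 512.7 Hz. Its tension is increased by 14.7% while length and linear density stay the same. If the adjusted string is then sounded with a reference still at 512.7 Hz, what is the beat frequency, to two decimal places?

36.39 Hz

For a string, f ∝ √T, so the new frequency is 512.7·√1.147 = 549.0919 Hz.
f_beat = |549.0919 − 512.7| = 36.39 Hz.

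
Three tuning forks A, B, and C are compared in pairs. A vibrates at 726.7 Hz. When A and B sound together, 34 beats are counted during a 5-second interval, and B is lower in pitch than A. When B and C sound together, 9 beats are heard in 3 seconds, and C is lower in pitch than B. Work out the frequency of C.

A–B: Beat frequency = 34/5 = 6.8 Hz.
B is below A, so f_B = 726.7 − 6.8 = 719.9 Hz.
B–C: Beat frequency = 9/3 = 3 Hz.
C is below B, so f_C = 719.9 − 3 = 716.9 Hz.

716.9 Hz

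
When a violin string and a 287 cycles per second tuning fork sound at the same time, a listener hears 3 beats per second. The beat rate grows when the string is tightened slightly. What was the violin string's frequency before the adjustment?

290 Hz

|f − 287| = 3, so the violin string was at either 284 Hz or 290 Hz.
Increasing tension raises a string's frequency; the adjustment raises the violin string's frequency.
The beat rate rose, so the adjustment moved the violin string further from 287 Hz — it was already above the reference.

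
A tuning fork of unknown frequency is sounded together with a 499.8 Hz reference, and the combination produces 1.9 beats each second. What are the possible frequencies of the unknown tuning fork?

|f − 499.8| = 1.9, so f = 499.8 ± 1.9.

497.9 Hz or 501.7 Hz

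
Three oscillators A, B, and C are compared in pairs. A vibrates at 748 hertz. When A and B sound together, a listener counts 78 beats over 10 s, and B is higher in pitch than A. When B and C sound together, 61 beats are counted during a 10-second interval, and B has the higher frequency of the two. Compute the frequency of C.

749.7 Hz

A–B: Beat frequency = 78/10 = 7.8 Hz.
B is above A, so f_B = 748 + 7.8 = 755.8 Hz.
B–C: Beat frequency = 61/10 = 6.1 Hz.
C is below B, so f_C = 755.8 − 6.1 = 749.7 Hz.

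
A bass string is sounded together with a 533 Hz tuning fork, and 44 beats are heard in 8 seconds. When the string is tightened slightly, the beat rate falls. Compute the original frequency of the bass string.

Beat frequency = 44/8 = 5.5 Hz.
|f − 533| = 5.5, so the bass string was at either 527.5 Hz or 538.5 Hz.
Increasing tension raises a string's frequency; the adjustment raises the bass string's frequency.
The beat rate fell, so the adjustment moved the bass string toward 533 Hz — it must have started below the reference.

527.5 Hz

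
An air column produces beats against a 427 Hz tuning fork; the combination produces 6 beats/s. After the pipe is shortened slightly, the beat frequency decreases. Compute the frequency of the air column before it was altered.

|f − 427| = 6, so the air column was at either 421 Hz or 433 Hz.
A shorter pipe has a higher fundamental; the adjustment raises the air column's frequency.
The beat rate fell, so the adjustment moved the air column toward 427 Hz — it must have started below the reference.

421 Hz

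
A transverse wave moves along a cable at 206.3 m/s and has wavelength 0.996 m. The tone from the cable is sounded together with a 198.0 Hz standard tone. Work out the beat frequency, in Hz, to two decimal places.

9.13 Hz

Source frequency f = v/λ = 206.3/0.996 = 207.1285 Hz.
f_beat = |207.1285 − 198.0| = 9.13 Hz.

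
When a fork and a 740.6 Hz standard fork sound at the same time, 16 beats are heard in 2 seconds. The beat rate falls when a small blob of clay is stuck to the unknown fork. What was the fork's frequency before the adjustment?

Beat frequency = 16/2 = 8 Hz.
|f − 740.6| = 8, so the fork was at either 732.6 Hz or 748.6 Hz.
Adding mass to a fork lowers its frequency; the adjustment lowers the fork's frequency.
The beat rate fell, so the adjustment moved the fork toward 740.6 Hz — it must have started above the reference.

748.6 Hz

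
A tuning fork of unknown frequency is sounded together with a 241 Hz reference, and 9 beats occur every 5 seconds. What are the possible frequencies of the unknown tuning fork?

239.2 Hz or 242.8 Hz

Beat frequency = 9/5 = 1.8 Hz.
|f − 241| = 1.8, so f = 241 ± 1.8.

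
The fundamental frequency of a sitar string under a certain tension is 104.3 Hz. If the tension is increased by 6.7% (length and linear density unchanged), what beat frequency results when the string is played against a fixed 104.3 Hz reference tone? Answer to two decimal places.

For a string, f ∝ √T, so the new frequency is 104.3·√1.067 = 107.7374 Hz.
f_beat = |107.7374 − 104.3| = 3.44 Hz.

3.44 Hz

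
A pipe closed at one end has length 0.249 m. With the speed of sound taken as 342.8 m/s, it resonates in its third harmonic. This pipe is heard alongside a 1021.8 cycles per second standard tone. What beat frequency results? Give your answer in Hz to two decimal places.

10.73 Hz

Closed pipe (odd harmonics): f_n = n·v/(4L) = 3·342.8/(4·0.249) = 1032.5301 Hz.
f_beat = |1032.5301 − 1021.8| = 10.73 Hz.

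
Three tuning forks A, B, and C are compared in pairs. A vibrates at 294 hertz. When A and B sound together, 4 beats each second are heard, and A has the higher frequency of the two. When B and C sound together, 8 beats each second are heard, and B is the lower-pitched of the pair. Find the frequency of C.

298 Hz

B is below A, so f_B = 294 − 4 = 290 Hz.
C is above B, so f_C = 290 + 8 = 298 Hz.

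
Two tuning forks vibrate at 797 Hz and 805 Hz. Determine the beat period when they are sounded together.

0.125 s

f_beat = |797 − 805| = 8 Hz.
Beat period T = 1 / f_beat = 1 / 8 s.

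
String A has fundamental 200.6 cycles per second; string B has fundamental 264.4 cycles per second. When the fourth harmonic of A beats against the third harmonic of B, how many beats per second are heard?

9.2 Hz

Fourth harmonic of the first: 4·200.6 = 802.4 Hz.
Third harmonic of the second: 3·264.4 = 793.2 Hz.
f_beat = |802.4 − 793.2| = 9.2 Hz.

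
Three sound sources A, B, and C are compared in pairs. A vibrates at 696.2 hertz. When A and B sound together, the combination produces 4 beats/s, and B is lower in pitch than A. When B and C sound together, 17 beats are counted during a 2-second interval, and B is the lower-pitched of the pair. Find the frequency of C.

B is below A, so f_B = 696.2 − 4 = 692.2 Hz.
B–C: Beat frequency = 17/2 = 8.5 Hz.
C is above B, so f_C = 692.2 + 8.5 = 700.7 Hz.

700.7 Hz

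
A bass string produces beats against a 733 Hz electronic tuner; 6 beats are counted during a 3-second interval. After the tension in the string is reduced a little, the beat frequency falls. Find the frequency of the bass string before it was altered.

735 Hz

Beat frequency = 6/3 = 2 Hz.
|f − 733| = 2, so the bass string was at either 731 Hz or 735 Hz.
Lower tension means lower frequency; the adjustment lowers the bass string's frequency.
The beat rate fell, so the adjustment moved the bass string toward 733 Hz — it must have started above the reference.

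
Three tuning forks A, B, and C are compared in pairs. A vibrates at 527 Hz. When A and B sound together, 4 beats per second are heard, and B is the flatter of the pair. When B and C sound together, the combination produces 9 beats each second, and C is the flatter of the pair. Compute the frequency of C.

B is below A, so f_B = 527 − 4 = 523 Hz.
C is below B, so f_C = 523 − 9 = 514 Hz.

514 Hz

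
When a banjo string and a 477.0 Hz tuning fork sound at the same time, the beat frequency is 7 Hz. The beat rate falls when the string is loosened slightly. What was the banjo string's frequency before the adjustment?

|f − 477.0| = 7, so the banjo string was at either 470 Hz or 484 Hz.
Reducing tension lowers a string's frequency; the adjustment lowers the banjo string's frequency.
The beat rate fell, so the adjustment moved the banjo string toward 477.0 Hz — it must have started above the reference.

484 Hz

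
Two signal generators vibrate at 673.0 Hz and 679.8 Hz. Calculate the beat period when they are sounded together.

0.147 s

f_beat = |673.0 − 679.8| = 6.8 Hz.
Beat period T = 1 / f_beat = 1 / 6.8 s.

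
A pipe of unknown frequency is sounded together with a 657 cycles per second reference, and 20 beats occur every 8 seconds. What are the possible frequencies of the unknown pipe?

654.5 Hz or 659.5 Hz

Beat frequency = 20/8 = 2.5 Hz.
|f − 657| = 2.5, so f = 657 ± 2.5.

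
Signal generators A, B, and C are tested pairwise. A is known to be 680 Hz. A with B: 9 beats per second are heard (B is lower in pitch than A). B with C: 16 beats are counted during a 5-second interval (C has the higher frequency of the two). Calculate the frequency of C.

B is below A, so f_B = 680 − 9 = 671 Hz.
B–C: Beat frequency = 16/5 = 3.2 Hz.
C is above B, so f_C = 671 + 3.2 = 674.2 Hz.

674.2 Hz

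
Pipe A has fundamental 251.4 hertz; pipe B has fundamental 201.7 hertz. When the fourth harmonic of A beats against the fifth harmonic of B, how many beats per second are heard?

2.9 Hz

Fourth harmonic of the first: 4·251.4 = 1005.6 Hz.
Fifth harmonic of the second: 5·201.7 = 1008.5 Hz.
f_beat = |1005.6 − 1008.5| = 2.9 Hz.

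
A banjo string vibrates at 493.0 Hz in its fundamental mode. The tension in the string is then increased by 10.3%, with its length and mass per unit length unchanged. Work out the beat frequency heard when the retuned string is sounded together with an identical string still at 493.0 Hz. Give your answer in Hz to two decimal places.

For a string, f ∝ √T, so the new frequency is 493.0·√1.103 = 517.7674 Hz.
f_beat = |517.7674 − 493.0| = 24.77 Hz.

24.77 Hz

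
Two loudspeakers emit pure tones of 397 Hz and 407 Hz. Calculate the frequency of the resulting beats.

10 Hz

The beat frequency equals the magnitude of the frequency difference.
|397 − 407| = 10 Hz.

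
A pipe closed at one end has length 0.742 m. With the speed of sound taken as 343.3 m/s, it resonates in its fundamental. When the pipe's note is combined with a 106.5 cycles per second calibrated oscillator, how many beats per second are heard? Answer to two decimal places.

Closed pipe (odd harmonics): f_n = n·v/(4L) = 1·343.3/(4·0.742) = 115.6671 Hz.
f_beat = |115.6671 − 106.5| = 9.17 Hz.

9.17 Hz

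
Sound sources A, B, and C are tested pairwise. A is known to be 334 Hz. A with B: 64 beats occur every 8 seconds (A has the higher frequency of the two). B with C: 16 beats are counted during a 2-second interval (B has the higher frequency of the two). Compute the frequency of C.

318 Hz

A–B: Beat frequency = 64/8 = 8 Hz.
B is below A, so f_B = 334 − 8 = 326 Hz.
B–C: Beat frequency = 16/2 = 8 Hz.
C is below B, so f_C = 326 − 8 = 318 Hz.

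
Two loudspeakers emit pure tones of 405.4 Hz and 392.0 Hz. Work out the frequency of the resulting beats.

13.4 Hz

The beat frequency equals the magnitude of the frequency difference.
|405.4 − 392.0| = 13.4 Hz.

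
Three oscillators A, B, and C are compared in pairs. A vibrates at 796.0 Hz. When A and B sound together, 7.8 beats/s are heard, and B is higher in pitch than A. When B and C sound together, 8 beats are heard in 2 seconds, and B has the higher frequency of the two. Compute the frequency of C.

799.8 Hz

B is above A, so f_B = 796.0 + 7.8 = 803.8 Hz.
B–C: Beat frequency = 8/2 = 4 Hz.
C is below B, so f_C = 803.8 − 4 = 799.8 Hz.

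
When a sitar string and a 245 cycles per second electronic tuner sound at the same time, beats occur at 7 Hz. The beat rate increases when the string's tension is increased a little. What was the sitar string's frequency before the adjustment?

252 Hz

|f − 245| = 7, so the sitar string was at either 238 Hz or 252 Hz.
Higher tension means higher frequency; the adjustment raises the sitar string's frequency.
The beat rate rose, so the adjustment moved the sitar string further from 245 Hz — it was already above the reference.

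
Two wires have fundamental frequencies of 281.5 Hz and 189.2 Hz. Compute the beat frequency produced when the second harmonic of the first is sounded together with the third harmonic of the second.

4.6 Hz

Second harmonic of the first: 2·281.5 = 563.0 Hz.
Third harmonic of the second: 3·189.2 = 567.6 Hz.
f_beat = |563.0 − 567.6| = 4.6 Hz.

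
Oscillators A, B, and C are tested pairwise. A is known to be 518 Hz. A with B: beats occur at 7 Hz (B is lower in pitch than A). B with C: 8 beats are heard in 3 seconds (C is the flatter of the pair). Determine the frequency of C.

508.3333 Hz

B is below A, so f_B = 518 − 7 = 511 Hz.
B–C: Beat frequency = 8/3 = 2.6667 Hz.
C is below B, so f_C = 511 − 2.6667 = 508.3333 Hz.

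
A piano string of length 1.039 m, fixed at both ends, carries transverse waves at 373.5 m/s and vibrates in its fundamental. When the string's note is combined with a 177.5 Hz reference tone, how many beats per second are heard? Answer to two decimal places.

2.24 Hz

For a string fixed at both ends, f_n = n·v/(2L) = 1·373.5/(2·1.039) = 179.7401 Hz.
f_beat = |179.7401 − 177.5| = 2.24 Hz.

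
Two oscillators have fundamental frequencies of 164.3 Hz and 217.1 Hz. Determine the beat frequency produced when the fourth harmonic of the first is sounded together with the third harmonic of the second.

Fourth harmonic of the first: 4·164.3 = 657.2 Hz.
Third harmonic of the second: 3·217.1 = 651.3 Hz.
f_beat = |657.2 − 651.3| = 5.9 Hz.

5.9 Hz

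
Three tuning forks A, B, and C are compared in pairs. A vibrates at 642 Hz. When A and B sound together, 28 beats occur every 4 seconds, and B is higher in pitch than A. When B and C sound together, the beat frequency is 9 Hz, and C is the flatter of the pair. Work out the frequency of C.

A–B: Beat frequency = 28/4 = 7 Hz.
B is above A, so f_B = 642 + 7 = 649 Hz.
C is below B, so f_C = 649 − 9 = 640 Hz.

640 Hz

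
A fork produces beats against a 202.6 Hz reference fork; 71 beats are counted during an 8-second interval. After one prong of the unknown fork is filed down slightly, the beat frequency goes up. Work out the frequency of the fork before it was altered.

Beat frequency = 71/8 = 8.875 Hz.
|f − 202.6| = 8.875, so the fork was at either 193.725 Hz or 211.475 Hz.
Filing a prong removes mass and raises the fork's frequency; the adjustment raises the fork's frequency.
The beat rate rose, so the adjustment moved the fork further from 202.6 Hz — it was already above the reference.

211.475 Hz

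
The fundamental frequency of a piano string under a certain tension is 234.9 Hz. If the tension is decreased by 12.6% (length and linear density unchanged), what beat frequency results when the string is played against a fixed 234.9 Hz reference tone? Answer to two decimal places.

For a string, f ∝ √T, so the new frequency is 234.9·√0.874 = 219.6032 Hz.
f_beat = |219.6032 − 234.9| = 15.30 Hz.

15.30 Hz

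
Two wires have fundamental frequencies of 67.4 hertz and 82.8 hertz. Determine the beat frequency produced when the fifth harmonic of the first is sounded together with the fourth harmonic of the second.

5.8 Hz

Fifth harmonic of the first: 5·67.4 = 337.0 Hz.
Fourth harmonic of the second: 4·82.8 = 331.2 Hz.
f_beat = |337.0 − 331.2| = 5.8 Hz.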